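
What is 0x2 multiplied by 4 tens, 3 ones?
Convert 0x2 (hexadecimal) → 2 (decimal)
Convert 4 tens, 3 ones (place-value notation) → 4×10 + 3 = 43 (decimal)
Compute 2 × 43 = 86
86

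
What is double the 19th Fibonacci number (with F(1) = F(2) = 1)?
The 19th Fibonacci number (with F(1) = F(2) = 1) = 4181
Compute 4181 × 2 = 8362
8362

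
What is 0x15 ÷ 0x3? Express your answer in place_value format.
Convert 0x15 (hexadecimal) → 1×16 + 5 = 21 (decimal)
Convert 0x3 (hexadecimal) → 3 (decimal)
Compute 21 ÷ 3 = 7
Convert 7 (decimal) → 7 ones (place-value notation)
7 ones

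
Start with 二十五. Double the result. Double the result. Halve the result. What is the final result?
Convert 二十五 (Chinese numeral) → 2×10 + 5 = 25 (decimal)
Start: 25
25 × 2 = 50
50 × 2 = 100
100 ÷ 2 = 50
50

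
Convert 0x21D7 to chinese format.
Convert 0x21D7 (hexadecimal) → 2×4096 + 1×256 + 13×16 + 7 = 8663 (decimal)
Convert 8663 (decimal) → 8663 = 8×1000 + 6×100 + 6×10 + 3 → 八千六百六十三 (Chinese numeral)
八千六百六十三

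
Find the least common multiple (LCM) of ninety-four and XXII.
Convert ninety-four (English words) → 94 (decimal)
Convert XXII (Roman numeral) → 10 + 10 + 1 + 1 = 22 (decimal)
Compute lcm(94, 22) = 1034
1034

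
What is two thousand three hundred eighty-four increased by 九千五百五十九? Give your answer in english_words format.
Convert two thousand three hundred eighty-four (English words) → 2×1000 + 3×100 + 84 = 2384 (decimal)
Convert 九千五百五十九 (Chinese numeral) → 9×1000 + 5×100 + 5×10 + 9 = 9559 (decimal)
Compute 2384 + 9559 = 11943
Convert 11943 (decimal) → 11943 = 11×1000 + 9×100 + 43 → eleven thousand nine hundred forty-three (English words)
eleven thousand nine hundred forty-three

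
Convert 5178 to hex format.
Convert 5178 (decimal) → 5178 = 1×4096 + 4×256 + 3×16 + 10 → 0x143A (hexadecimal)
0x143A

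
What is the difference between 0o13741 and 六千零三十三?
Convert 0o13741 (octal) → 1×4096 + 3×512 + 7×64 + 4×8 + 1 = 6113 (decimal)
Convert 六千零三十三 (Chinese numeral) → 6×1000 + 3×10 + 3 = 6033 (decimal)
Difference: |6113 - 6033| = 80
80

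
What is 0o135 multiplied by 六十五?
Convert 0o135 (octal) → 1×64 + 3×8 + 5 = 93 (decimal)
Convert 六十五 (Chinese numeral) → 6×10 + 5 = 65 (decimal)
Compute 93 × 65 = 6045
6045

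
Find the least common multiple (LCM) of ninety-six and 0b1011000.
Convert ninety-six (English words) → 96 (decimal)
Convert 0b1011000 (binary) → 64 + 16 + 8 = 88 (decimal)
Compute lcm(96, 88) = 1056
1056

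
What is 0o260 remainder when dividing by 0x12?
Convert 0o260 (octal) → 2×64 + 6×8 = 176 (decimal)
Convert 0x12 (hexadecimal) → 1×16 + 2 = 18 (decimal)
Compute 176 mod 18 = 14
14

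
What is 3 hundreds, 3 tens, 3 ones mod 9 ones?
Convert 3 hundreds, 3 tens, 3 ones (place-value notation) → 3×100 + 3×10 + 3 = 333 (decimal)
Convert 9 ones (place-value notation) → 9 (decimal)
Compute 333 mod 9 = 0
0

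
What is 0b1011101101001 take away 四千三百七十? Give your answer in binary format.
Convert 0b1011101101001 (binary) → 4096 + 1024 + 512 + 256 + 64 + 32 + 8 + 1 = 5993 (decimal)
Convert 四千三百七十 (Chinese numeral) → 4×1000 + 3×100 + 7×10 = 4370 (decimal)
Compute 5993 - 4370 = 1623
Convert 1623 (decimal) → 1623 = 1024 + 512 + 64 + 16 + 4 + 2 + 1 → 0b11001010111 (binary)
0b11001010111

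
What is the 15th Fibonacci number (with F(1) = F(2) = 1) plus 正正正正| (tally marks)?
The 15th Fibonacci number (with F(1) = F(2) = 1): 1, 1, 2, 3, 5, 8, 13, 21, 34, 55, 89, 144, 233, 377, 610 → 610
Convert 正正正正| (tally marks) → 5 + 5 + 5 + 5 + 1 = 21 (decimal)
Compute 610 + 21 = 631
631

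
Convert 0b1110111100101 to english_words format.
Convert 0b1110111100101 (binary) → 4096 + 2048 + 1024 + 256 + 128 + 64 + 32 + 4 + 1 = 7653 (decimal)
Convert 7653 (decimal) → 7653 = 7×1000 + 6×100 + 53 → seven thousand six hundred fifty-three (English words)
seven thousand six hundred fifty-three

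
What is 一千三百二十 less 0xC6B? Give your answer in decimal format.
Convert 一千三百二十 (Chinese numeral) → 1×1000 + 3×100 + 2×10 = 1320 (decimal)
Convert 0xC6B (hexadecimal) → 12×256 + 6×16 + 11 = 3179 (decimal)
Compute 1320 - 3179 = -1859
-1859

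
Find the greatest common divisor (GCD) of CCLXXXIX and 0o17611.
Convert CCLXXXIX (Roman numeral) → 100 + 100 + 50 + 10 + 10 + 10 + 9 = 289 (decimal)
Convert 0o17611 (octal) → 1×4096 + 7×512 + 6×64 + 1×8 + 1 = 8073 (decimal)
Compute gcd(289, 8073) = 1
1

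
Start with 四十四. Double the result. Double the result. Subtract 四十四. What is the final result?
Convert 四十四 (Chinese numeral) → 4×10 + 4 = 44 (decimal)
Start: 44
44 × 2 = 88
88 × 2 = 176
Convert 四十四 (Chinese numeral) → 4×10 + 4 = 44 (decimal)
176 - 44 = 132
132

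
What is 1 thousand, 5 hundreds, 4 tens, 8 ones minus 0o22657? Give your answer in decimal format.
Convert 1 thousand, 5 hundreds, 4 tens, 8 ones (place-value notation) → 1×1000 + 5×100 + 4×10 + 8 = 1548 (decimal)
Convert 0o22657 (octal) → 2×4096 + 2×512 + 6×64 + 5×8 + 7 = 9647 (decimal)
Compute 1548 - 9647 = -8099
-8099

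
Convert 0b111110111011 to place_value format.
Convert 0b111110111011 (binary) → 2048 + 1024 + 512 + 256 + 128 + 32 + 16 + 8 + 2 + 1 = 4027 (decimal)
Convert 4027 (decimal) → 4027 = 4×1000 + 2×10 + 7 → 4 thousands, 2 tens, 7 ones (place-value notation)
4 thousands, 2 tens, 7 ones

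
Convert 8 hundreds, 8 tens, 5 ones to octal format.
Convert 8 hundreds, 8 tens, 5 ones (place-value notation) → 8×100 + 8×10 + 5 = 885 (decimal)
Convert 885 (decimal) → 885 = 1×512 + 5×64 + 6×8 + 5 → 0o1565 (octal)
0o1565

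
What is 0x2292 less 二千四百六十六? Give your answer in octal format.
Convert 0x2292 (hexadecimal) → 2×4096 + 2×256 + 9×16 + 2 = 8850 (decimal)
Convert 二千四百六十六 (Chinese numeral) → 2×1000 + 4×100 + 6×10 + 6 = 2466 (decimal)
Compute 8850 - 2466 = 6384
Convert 6384 (decimal) → 6384 = 1×4096 + 4×512 + 3×64 + 6×8 → 0o14360 (octal)
0o14360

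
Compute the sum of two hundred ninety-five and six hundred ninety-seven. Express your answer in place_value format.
Convert two hundred ninety-five (English words) → 2×100 + 95 = 295 (decimal)
Convert six hundred ninety-seven (English words) → 6×100 + 97 = 697 (decimal)
Compute 295 + 697 = 992
Convert 992 (decimal) → 992 = 9×100 + 9×10 + 2 → 9 hundreds, 9 tens, 2 ones (place-value notation)
9 hundreds, 9 tens, 2 ones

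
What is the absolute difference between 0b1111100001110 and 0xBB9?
Convert 0b1111100001110 (binary) → 4096 + 2048 + 1024 + 512 + 256 + 8 + 4 + 2 = 7950 (decimal)
Convert 0xBB9 (hexadecimal) → 11×256 + 11×16 + 9 = 3001 (decimal)
Compute |7950 - 3001| = 4949
4949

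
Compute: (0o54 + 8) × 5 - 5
Convert 0o54 (octal) → 5×8 + 4 = 44 (decimal)
Expression in decimal: (44 + 8) × 5 - 5
Parentheses first: 44 + 8 = 52
Multiply: 52 × 5 = 260
Subtract: 260 - 5 = 255
255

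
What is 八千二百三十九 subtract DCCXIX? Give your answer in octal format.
Convert 八千二百三十九 (Chinese numeral) → 8×1000 + 2×100 + 3×10 + 9 = 8239 (decimal)
Convert DCCXIX (Roman numeral) → 500 + 100 + 100 + 10 + 9 = 719 (decimal)
Compute 8239 - 719 = 7520
Convert 7520 (decimal) → 7520 = 1×4096 + 6×512 + 5×64 + 4×8 → 0o16540 (octal)
0o16540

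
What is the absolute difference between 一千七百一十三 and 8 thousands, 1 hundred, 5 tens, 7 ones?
Convert 一千七百一十三 (Chinese numeral) → 1×1000 + 7×100 + 1×10 + 3 = 1713 (decimal)
Convert 8 thousands, 1 hundred, 5 tens, 7 ones (place-value notation) → 8×1000 + 1×100 + 5×10 + 7 = 8157 (decimal)
Compute |1713 - 8157| = 6444
6444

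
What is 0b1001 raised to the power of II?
Convert 0b1001 (binary) → 8 + 1 = 9 (decimal)
Convert II (Roman numeral) → 1 + 1 = 2 (decimal)
Compute 9 ^ 2 = 81
81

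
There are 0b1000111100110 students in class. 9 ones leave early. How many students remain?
Convert 0b1000111100110 (binary) → 4096 + 256 + 128 + 64 + 32 + 4 + 2 = 4582 (decimal)
Convert 9 ones (place-value notation) → 9 (decimal)
Compute 4582 - 9 = 4573
4573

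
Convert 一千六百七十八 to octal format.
Convert 一千六百七十八 (Chinese numeral) → 1×1000 + 6×100 + 7×10 + 8 = 1678 (decimal)
Convert 1678 (decimal) → 1678 = 3×512 + 2×64 + 1×8 + 6 → 0o3216 (octal)
0o3216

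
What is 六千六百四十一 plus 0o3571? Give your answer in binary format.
Convert 六千六百四十一 (Chinese numeral) → 6×1000 + 6×100 + 4×10 + 1 = 6641 (decimal)
Convert 0o3571 (octal) → 3×512 + 5×64 + 7×8 + 1 = 1913 (decimal)
Compute 6641 + 1913 = 8554
Convert 8554 (decimal) → 8554 = 8192 + 256 + 64 + 32 + 8 + 2 → 0b10000101101010 (binary)
0b10000101101010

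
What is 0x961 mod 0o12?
Convert 0x961 (hexadecimal) → 9×256 + 6×16 + 1 = 2401 (decimal)
Convert 0o12 (octal) → 1×8 + 2 = 10 (decimal)
Compute 2401 mod 10 = 1
1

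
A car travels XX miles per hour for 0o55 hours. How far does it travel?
Convert XX (Roman numeral) → 10 + 10 = 20 (decimal)
Convert 0o55 (octal) → 5×8 + 5 = 45 (decimal)
Compute 20 × 45 = 900
900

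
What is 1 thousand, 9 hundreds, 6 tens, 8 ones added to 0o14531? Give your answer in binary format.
Convert 1 thousand, 9 hundreds, 6 tens, 8 ones (place-value notation) → 1×1000 + 9×100 + 6×10 + 8 = 1968 (decimal)
Convert 0o14531 (octal) → 1×4096 + 4×512 + 5×64 + 3×8 + 1 = 6489 (decimal)
Compute 1968 + 6489 = 8457
Convert 8457 (decimal) → 8457 = 8192 + 256 + 8 + 1 → 0b10000100001001 (binary)
0b10000100001001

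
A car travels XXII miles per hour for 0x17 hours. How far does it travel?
Convert XXII (Roman numeral) → 10 + 10 + 1 + 1 = 22 (decimal)
Convert 0x17 (hexadecimal) → 1×16 + 7 = 23 (decimal)
Compute 22 × 23 = 506
506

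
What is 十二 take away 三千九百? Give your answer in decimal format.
Convert 十二 (Chinese numeral) → 1×10 + 2 = 12 (decimal)
Convert 三千九百 (Chinese numeral) → 3×1000 + 9×100 = 3900 (decimal)
Compute 12 - 3900 = -3888
-3888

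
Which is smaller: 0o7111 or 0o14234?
Convert 0o7111 (octal) → 7×512 + 1×64 + 1×8 + 1 = 3657 (decimal)
Convert 0o14234 (octal) → 1×4096 + 4×512 + 2×64 + 3×8 + 4 = 6300 (decimal)
Compare 3657 vs 6300: smaller = 3657
3657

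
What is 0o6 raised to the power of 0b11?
Convert 0o6 (octal) → 6 (decimal)
Convert 0b11 (binary) → 2 + 1 = 3 (decimal)
Compute 6 ^ 3 = 216
216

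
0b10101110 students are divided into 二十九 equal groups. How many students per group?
Convert 0b10101110 (binary) → 128 + 32 + 8 + 4 + 2 = 174 (decimal)
Convert 二十九 (Chinese numeral) → 2×10 + 9 = 29 (decimal)
Compute 174 ÷ 29 = 6
6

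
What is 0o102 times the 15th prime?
Convert 0o102 (octal) → 1×64 + 2 = 66 (decimal)
Convert the 15th prime (prime index) → 47 (decimal)
Compute 66 × 47 = 3102
3102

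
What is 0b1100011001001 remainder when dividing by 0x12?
Convert 0b1100011001001 (binary) → 4096 + 2048 + 128 + 64 + 8 + 1 = 6345 (decimal)
Convert 0x12 (hexadecimal) → 1×16 + 2 = 18 (decimal)
Compute 6345 mod 18 = 9
9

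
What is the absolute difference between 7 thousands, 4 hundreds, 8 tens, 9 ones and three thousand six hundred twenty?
Convert 7 thousands, 4 hundreds, 8 tens, 9 ones (place-value notation) → 7×1000 + 4×100 + 8×10 + 9 = 7489 (decimal)
Convert three thousand six hundred twenty (English words) → 3×1000 + 6×100 + 20 = 3620 (decimal)
Compute |7489 - 3620| = 3869
3869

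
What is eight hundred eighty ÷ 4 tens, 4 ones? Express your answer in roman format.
Convert eight hundred eighty (English words) → 8×100 + 80 = 880 (decimal)
Convert 4 tens, 4 ones (place-value notation) → 4×10 + 4 = 44 (decimal)
Compute 880 ÷ 44 = 20
Convert 20 (decimal) → 20 = 10 + 10 → XX (Roman numeral)
XX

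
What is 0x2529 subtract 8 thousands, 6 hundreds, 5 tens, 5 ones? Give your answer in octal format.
Convert 0x2529 (hexadecimal) → 2×4096 + 5×256 + 2×16 + 9 = 9513 (decimal)
Convert 8 thousands, 6 hundreds, 5 tens, 5 ones (place-value notation) → 8×1000 + 6×100 + 5×10 + 5 = 8655 (decimal)
Compute 9513 - 8655 = 858
Convert 858 (decimal) → 858 = 1×512 + 5×64 + 3×8 + 2 → 0o1532 (octal)
0o1532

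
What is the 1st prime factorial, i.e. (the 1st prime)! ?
Convert the 1st prime (prime index) → 2 (decimal)
Compute 2! = 2
2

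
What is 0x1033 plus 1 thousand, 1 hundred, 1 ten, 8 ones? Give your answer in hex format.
Convert 0x1033 (hexadecimal) → 1×4096 + 3×16 + 3 = 4147 (decimal)
Convert 1 thousand, 1 hundred, 1 ten, 8 ones (place-value notation) → 1×1000 + 1×100 + 1×10 + 8 = 1118 (decimal)
Compute 4147 + 1118 = 5265
Convert 5265 (decimal) → 5265 = 1×4096 + 4×256 + 9×16 + 1 → 0x1491 (hexadecimal)
0x1491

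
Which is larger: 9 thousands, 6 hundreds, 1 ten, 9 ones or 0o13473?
Convert 9 thousands, 6 hundreds, 1 ten, 9 ones (place-value notation) → 9×1000 + 6×100 + 1×10 + 9 = 9619 (decimal)
Convert 0o13473 (octal) → 1×4096 + 3×512 + 4×64 + 7×8 + 3 = 5947 (decimal)
Compare 9619 vs 5947: larger = 9619
9619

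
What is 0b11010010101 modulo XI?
Convert 0b11010010101 (binary) → 1024 + 512 + 128 + 16 + 4 + 1 = 1685 (decimal)
Convert XI (Roman numeral) → 10 + 1 = 11 (decimal)
Compute 1685 mod 11 = 2
2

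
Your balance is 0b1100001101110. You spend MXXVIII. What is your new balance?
Convert 0b1100001101110 (binary) → 4096 + 2048 + 64 + 32 + 8 + 4 + 2 = 6254 (decimal)
Convert MXXVIII (Roman numeral) → 1000 + 10 + 10 + 5 + 1 + 1 + 1 = 1028 (decimal)
Compute 6254 - 1028 = 5226
5226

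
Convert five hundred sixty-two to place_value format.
Convert five hundred sixty-two (English words) → 5×100 + 62 = 562 (decimal)
Convert 562 (decimal) → 562 = 5×100 + 6×10 + 2 → 5 hundreds, 6 tens, 2 ones (place-value notation)
5 hundreds, 6 tens, 2 ones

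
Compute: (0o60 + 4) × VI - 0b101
Convert 0o60 (octal) → 6×8 = 48 (decimal)
Convert VI (Roman numeral) → 5 + 1 = 6 (decimal)
Convert 0b101 (binary) → 4 + 1 = 5 (decimal)
Expression in decimal: (48 + 4) × 6 - 5
Parentheses first: 48 + 4 = 52
Multiply: 52 × 6 = 312
Subtract: 312 - 5 = 307
307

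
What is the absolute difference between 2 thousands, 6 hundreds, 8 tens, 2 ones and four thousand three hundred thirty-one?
Convert 2 thousands, 6 hundreds, 8 tens, 2 ones (place-value notation) → 2×1000 + 6×100 + 8×10 + 2 = 2682 (decimal)
Convert four thousand three hundred thirty-one (English words) → 4×1000 + 3×100 + 31 = 4331 (decimal)
Compute |2682 - 4331| = 1649
1649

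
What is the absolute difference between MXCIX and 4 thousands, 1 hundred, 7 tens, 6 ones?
Convert MXCIX (Roman numeral) → 1000 + 90 + 9 = 1099 (decimal)
Convert 4 thousands, 1 hundred, 7 tens, 6 ones (place-value notation) → 4×1000 + 1×100 + 7×10 + 6 = 4176 (decimal)
Compute |1099 - 4176| = 3077
3077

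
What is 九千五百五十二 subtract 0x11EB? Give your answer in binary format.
Convert 九千五百五十二 (Chinese numeral) → 9×1000 + 5×100 + 5×10 + 2 = 9552 (decimal)
Convert 0x11EB (hexadecimal) → 1×4096 + 1×256 + 14×16 + 11 = 4587 (decimal)
Compute 9552 - 4587 = 4965
Convert 4965 (decimal) → 4965 = 4096 + 512 + 256 + 64 + 32 + 4 + 1 → 0b1001101100101 (binary)
0b1001101100101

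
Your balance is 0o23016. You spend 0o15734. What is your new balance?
Convert 0o23016 (octal) → 2×4096 + 3×512 + 1×8 + 6 = 9742 (decimal)
Convert 0o15734 (octal) → 1×4096 + 5×512 + 7×64 + 3×8 + 4 = 7132 (decimal)
Compute 9742 - 7132 = 2610
2610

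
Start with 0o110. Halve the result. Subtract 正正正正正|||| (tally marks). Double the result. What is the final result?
Convert 0o110 (octal) → 1×64 + 1×8 = 72 (decimal)
Start: 72
72 ÷ 2 = 36
Convert 正正正正正|||| (tally marks) → 5 + 5 + 5 + 5 + 5 + 4 = 29 (decimal)
36 - 29 = 7
7 × 2 = 14
14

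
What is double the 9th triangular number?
The 9th triangular number = 9×10/2 = 45
Compute 45 × 2 = 90
90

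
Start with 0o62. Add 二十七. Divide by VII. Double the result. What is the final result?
Convert 0o62 (octal) → 6×8 + 2 = 50 (decimal)
Start: 50
Convert 二十七 (Chinese numeral) → 2×10 + 7 = 27 (decimal)
50 + 27 = 77
Convert VII (Roman numeral) → 5 + 1 + 1 = 7 (decimal)
77 ÷ 7 = 11
11 × 2 = 22
22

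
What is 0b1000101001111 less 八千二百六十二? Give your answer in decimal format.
Convert 0b1000101001111 (binary) → 4096 + 256 + 64 + 8 + 4 + 2 + 1 = 4431 (decimal)
Convert 八千二百六十二 (Chinese numeral) → 8×1000 + 2×100 + 6×10 + 2 = 8262 (decimal)
Compute 4431 - 8262 = -3831
-3831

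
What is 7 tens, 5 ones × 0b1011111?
Convert 7 tens, 5 ones (place-value notation) → 7×10 + 5 = 75 (decimal)
Convert 0b1011111 (binary) → 64 + 16 + 8 + 4 + 2 + 1 = 95 (decimal)
Compute 75 × 95 = 7125
7125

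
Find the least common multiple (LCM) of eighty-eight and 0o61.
Convert eighty-eight (English words) → 88 (decimal)
Convert 0o61 (octal) → 6×8 + 1 = 49 (decimal)
Compute lcm(88, 49) = 4312
4312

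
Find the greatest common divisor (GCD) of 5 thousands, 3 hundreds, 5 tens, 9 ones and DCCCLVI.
Convert 5 thousands, 3 hundreds, 5 tens, 9 ones (place-value notation) → 5×1000 + 3×100 + 5×10 + 9 = 5359 (decimal)
Convert DCCCLVI (Roman numeral) → 500 + 100 + 100 + 100 + 50 + 5 + 1 = 856 (decimal)
Compute gcd(5359, 856) = 1
1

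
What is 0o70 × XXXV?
Convert 0o70 (octal) → 7×8 = 56 (decimal)
Convert XXXV (Roman numeral) → 10 + 10 + 10 + 5 = 35 (decimal)
Compute 56 × 35 = 1960
1960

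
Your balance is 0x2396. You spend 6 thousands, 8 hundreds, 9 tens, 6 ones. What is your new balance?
Convert 0x2396 (hexadecimal) → 2×4096 + 3×256 + 9×16 + 6 = 9110 (decimal)
Convert 6 thousands, 8 hundreds, 9 tens, 6 ones (place-value notation) → 6×1000 + 8×100 + 9×10 + 6 = 6896 (decimal)
Compute 9110 - 6896 = 2214
2214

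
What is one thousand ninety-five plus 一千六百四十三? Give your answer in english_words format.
Convert one thousand ninety-five (English words) → 1×1000 + 95 = 1095 (decimal)
Convert 一千六百四十三 (Chinese numeral) → 1×1000 + 6×100 + 4×10 + 3 = 1643 (decimal)
Compute 1095 + 1643 = 2738
Convert 2738 (decimal) → 2738 = 2×1000 + 7×100 + 38 → two thousand seven hundred thirty-eight (English words)
two thousand seven hundred thirty-eight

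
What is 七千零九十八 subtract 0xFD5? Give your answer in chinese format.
Convert 七千零九十八 (Chinese numeral) → 7×1000 + 9×10 + 8 = 7098 (decimal)
Convert 0xFD5 (hexadecimal) → 15×256 + 13×16 + 5 = 4053 (decimal)
Compute 7098 - 4053 = 3045
Convert 3045 (decimal) → 3045 = 3×1000 + 4×10 + 5 → 三千零四十五 (Chinese numeral)
三千零四十五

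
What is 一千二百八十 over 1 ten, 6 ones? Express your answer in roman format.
Convert 一千二百八十 (Chinese numeral) → 1×1000 + 2×100 + 8×10 = 1280 (decimal)
Convert 1 ten, 6 ones (place-value notation) → 1×10 + 6 = 16 (decimal)
Compute 1280 ÷ 16 = 80
Convert 80 (decimal) → 80 = 50 + 10 + 10 + 10 → LXXX (Roman numeral)
LXXX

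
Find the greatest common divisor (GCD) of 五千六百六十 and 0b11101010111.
Convert 五千六百六十 (Chinese numeral) → 5×1000 + 6×100 + 6×10 = 5660 (decimal)
Convert 0b11101010111 (binary) → 1024 + 512 + 256 + 64 + 16 + 4 + 2 + 1 = 1879 (decimal)
Compute gcd(5660, 1879) = 1
1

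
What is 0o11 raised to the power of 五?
Convert 0o11 (octal) → 1×8 + 1 = 9 (decimal)
Convert 五 (Chinese numeral) → 5 (decimal)
Compute 9 ^ 5 = 59049
59049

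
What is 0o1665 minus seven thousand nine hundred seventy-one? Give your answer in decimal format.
Convert 0o1665 (octal) → 1×512 + 6×64 + 6×8 + 5 = 949 (decimal)
Convert seven thousand nine hundred seventy-one (English words) → 7×1000 + 9×100 + 71 = 7971 (decimal)
Compute 949 - 7971 = -7022
-7022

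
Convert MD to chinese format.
Convert MD (Roman numeral) → 1000 + 500 = 1500 (decimal)
Convert 1500 (decimal) → 1500 = 1×1000 + 5×100 → 一千五百 (Chinese numeral)
一千五百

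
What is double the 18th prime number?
The 18th prime number = 61
Compute 61 × 2 = 122
122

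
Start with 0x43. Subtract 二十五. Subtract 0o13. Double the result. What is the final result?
Convert 0x43 (hexadecimal) → 4×16 + 3 = 67 (decimal)
Start: 67
Convert 二十五 (Chinese numeral) → 2×10 + 5 = 25 (decimal)
67 - 25 = 42
Convert 0o13 (octal) → 1×8 + 3 = 11 (decimal)
42 - 11 = 31
31 × 2 = 62
62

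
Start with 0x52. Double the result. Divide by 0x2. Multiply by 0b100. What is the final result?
Convert 0x52 (hexadecimal) → 5×16 + 2 = 82 (decimal)
Start: 82
82 × 2 = 164
Convert 0x2 (hexadecimal) → 2 (decimal)
164 ÷ 2 = 82
Convert 0b100 (binary) → 4 (decimal)
82 × 4 = 328
328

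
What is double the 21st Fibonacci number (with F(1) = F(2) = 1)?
The 21st Fibonacci number (with F(1) = F(2) = 1) = 10946
Compute 10946 × 2 = 21892
21892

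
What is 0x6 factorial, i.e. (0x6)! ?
Convert 0x6 (hexadecimal) → 6 (decimal)
Compute 6! = 720
720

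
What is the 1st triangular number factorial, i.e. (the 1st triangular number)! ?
Convert the 1st triangular number (triangular index) → 1×2/2 = 1 (decimal)
Compute 1! = 1
1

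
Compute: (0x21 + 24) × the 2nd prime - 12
Convert 0x21 (hexadecimal) → 2×16 + 1 = 33 (decimal)
Convert the 2nd prime (prime index) → 3 (decimal)
Expression in decimal: (33 + 24) × 3 - 12
Parentheses first: 33 + 24 = 57
Multiply: 57 × 3 = 171
Subtract: 171 - 12 = 159
159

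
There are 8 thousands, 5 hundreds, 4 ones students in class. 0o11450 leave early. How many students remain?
Convert 8 thousands, 5 hundreds, 4 ones (place-value notation) → 8×1000 + 5×100 + 4 = 8504 (decimal)
Convert 0o11450 (octal) → 1×4096 + 1×512 + 4×64 + 5×8 = 4904 (decimal)
Compute 8504 - 4904 = 3600
3600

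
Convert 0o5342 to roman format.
Convert 0o5342 (octal) → 5×512 + 3×64 + 4×8 + 2 = 2786 (decimal)
Convert 2786 (decimal) → 2786 = 1000 + 1000 + 500 + 100 + 100 + 50 + 10 + 10 + 10 + 5 + 1 → MMDCCLXXXVI (Roman numeral)
MMDCCLXXXVI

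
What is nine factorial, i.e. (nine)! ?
Convert nine (English words) → 9 (decimal)
Compute 9! = 362880
362880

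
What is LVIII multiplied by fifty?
Convert LVIII (Roman numeral) → 50 + 5 + 1 + 1 + 1 = 58 (decimal)
Convert fifty (English words) → 50 (decimal)
Compute 58 × 50 = 2900
2900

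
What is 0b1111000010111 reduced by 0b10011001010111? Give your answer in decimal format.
Convert 0b1111000010111 (binary) → 4096 + 2048 + 1024 + 512 + 16 + 4 + 2 + 1 = 7703 (decimal)
Convert 0b10011001010111 (binary) → 8192 + 1024 + 512 + 64 + 16 + 4 + 2 + 1 = 9815 (decimal)
Compute 7703 - 9815 = -2112
-2112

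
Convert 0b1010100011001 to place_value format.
Convert 0b1010100011001 (binary) → 4096 + 1024 + 256 + 16 + 8 + 1 = 5401 (decimal)
Convert 5401 (decimal) → 5401 = 5×1000 + 4×100 + 1 → 5 thousands, 4 hundreds, 1 one (place-value notation)
5 thousands, 4 hundreds, 1 one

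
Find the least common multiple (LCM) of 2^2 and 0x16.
Convert 2^2 (power) → 4 (decimal)
Convert 0x16 (hexadecimal) → 1×16 + 6 = 22 (decimal)
Compute lcm(4, 22) = 44
44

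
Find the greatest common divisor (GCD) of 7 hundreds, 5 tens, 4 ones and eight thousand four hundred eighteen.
Convert 7 hundreds, 5 tens, 4 ones (place-value notation) → 7×100 + 5×10 + 4 = 754 (decimal)
Convert eight thousand four hundred eighteen (English words) → 8×1000 + 4×100 + 18 = 8418 (decimal)
Compute gcd(754, 8418) = 2
2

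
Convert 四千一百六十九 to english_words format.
Convert 四千一百六十九 (Chinese numeral) → 4×1000 + 1×100 + 6×10 + 9 = 4169 (decimal)
Convert 4169 (decimal) → 4169 = 4×1000 + 1×100 + 69 → four thousand one hundred sixty-nine (English words)
four thousand one hundred sixty-nine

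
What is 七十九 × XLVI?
Convert 七十九 (Chinese numeral) → 7×10 + 9 = 79 (decimal)
Convert XLVI (Roman numeral) → 40 + 5 + 1 = 46 (decimal)
Compute 79 × 46 = 3634
3634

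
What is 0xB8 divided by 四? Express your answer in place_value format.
Convert 0xB8 (hexadecimal) → 11×16 + 8 = 184 (decimal)
Convert 四 (Chinese numeral) → 4 (decimal)
Compute 184 ÷ 4 = 46
Convert 46 (decimal) → 46 = 4×10 + 6 → 4 tens, 6 ones (place-value notation)
4 tens, 6 ones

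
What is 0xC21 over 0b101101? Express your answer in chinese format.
Convert 0xC21 (hexadecimal) → 12×256 + 2×16 + 1 = 3105 (decimal)
Convert 0b101101 (binary) → 32 + 8 + 4 + 1 = 45 (decimal)
Compute 3105 ÷ 45 = 69
Convert 69 (decimal) → 69 = 6×10 + 9 → 六十九 (Chinese numeral)
六十九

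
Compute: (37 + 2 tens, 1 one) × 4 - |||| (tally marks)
Convert 2 tens, 1 one (place-value notation) → 2×10 + 1 = 21 (decimal)
Convert |||| (tally marks) → 4 (decimal)
Expression in decimal: (37 + 21) × 4 - 4
Parentheses first: 37 + 21 = 58
Multiply: 58 × 4 = 232
Subtract: 232 - 4 = 228
228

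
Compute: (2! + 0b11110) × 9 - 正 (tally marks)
Convert 2! (factorial) → 2 (decimal)
Convert 0b11110 (binary) → 16 + 8 + 4 + 2 = 30 (decimal)
Convert 正 (tally marks) → 5 (decimal)
Expression in decimal: (2 + 30) × 9 - 5
Parentheses first: 2 + 30 = 32
Multiply: 32 × 9 = 288
Subtract: 288 - 5 = 283
283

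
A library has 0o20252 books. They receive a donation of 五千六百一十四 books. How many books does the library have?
Convert 0o20252 (octal) → 2×4096 + 2×64 + 5×8 + 2 = 8362 (decimal)
Convert 五千六百一十四 (Chinese numeral) → 5×1000 + 6×100 + 1×10 + 4 = 5614 (decimal)
Compute 8362 + 5614 = 13976
13976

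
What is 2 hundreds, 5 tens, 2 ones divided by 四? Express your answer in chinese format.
Convert 2 hundreds, 5 tens, 2 ones (place-value notation) → 2×100 + 5×10 + 2 = 252 (decimal)
Convert 四 (Chinese numeral) → 4 (decimal)
Compute 252 ÷ 4 = 63
Convert 63 (decimal) → 63 = 6×10 + 3 → 六十三 (Chinese numeral)
六十三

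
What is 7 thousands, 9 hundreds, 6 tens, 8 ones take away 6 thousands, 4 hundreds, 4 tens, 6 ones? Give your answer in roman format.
Convert 7 thousands, 9 hundreds, 6 tens, 8 ones (place-value notation) → 7×1000 + 9×100 + 6×10 + 8 = 7968 (decimal)
Convert 6 thousands, 4 hundreds, 4 tens, 6 ones (place-value notation) → 6×1000 + 4×100 + 4×10 + 6 = 6446 (decimal)
Compute 7968 - 6446 = 1522
Convert 1522 (decimal) → 1522 = 1000 + 500 + 10 + 10 + 1 + 1 → MDXXII (Roman numeral)
MDXXII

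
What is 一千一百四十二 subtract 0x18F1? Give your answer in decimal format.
Convert 一千一百四十二 (Chinese numeral) → 1×1000 + 1×100 + 4×10 + 2 = 1142 (decimal)
Convert 0x18F1 (hexadecimal) → 1×4096 + 8×256 + 15×16 + 1 = 6385 (decimal)
Compute 1142 - 6385 = -5243
-5243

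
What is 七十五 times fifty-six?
Convert 七十五 (Chinese numeral) → 7×10 + 5 = 75 (decimal)
Convert fifty-six (English words) → 56 (decimal)
Compute 75 × 56 = 4200
4200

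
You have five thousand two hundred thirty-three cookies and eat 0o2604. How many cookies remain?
Convert five thousand two hundred thirty-three (English words) → 5×1000 + 2×100 + 33 = 5233 (decimal)
Convert 0o2604 (octal) → 2×512 + 6×64 + 4 = 1412 (decimal)
Compute 5233 - 1412 = 3821
3821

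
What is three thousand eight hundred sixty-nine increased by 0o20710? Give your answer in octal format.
Convert three thousand eight hundred sixty-nine (English words) → 3×1000 + 8×100 + 69 = 3869 (decimal)
Convert 0o20710 (octal) → 2×4096 + 7×64 + 1×8 = 8648 (decimal)
Compute 3869 + 8648 = 12517
Convert 12517 (decimal) → 12517 = 3×4096 + 3×64 + 4×8 + 5 → 0o30345 (octal)
0o30345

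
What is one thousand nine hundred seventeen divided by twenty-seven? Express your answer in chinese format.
Convert one thousand nine hundred seventeen (English words) → 1×1000 + 9×100 + 17 = 1917 (decimal)
Convert twenty-seven (English words) → 27 (decimal)
Compute 1917 ÷ 27 = 71
Convert 71 (decimal) → 71 = 7×10 + 1 → 七十一 (Chinese numeral)
七十一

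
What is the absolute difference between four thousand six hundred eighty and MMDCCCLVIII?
Convert four thousand six hundred eighty (English words) → 4×1000 + 6×100 + 80 = 4680 (decimal)
Convert MMDCCCLVIII (Roman numeral) → 1000 + 1000 + 500 + 100 + 100 + 100 + 50 + 5 + 1 + 1 + 1 = 2858 (decimal)
Compute |4680 - 2858| = 1822
1822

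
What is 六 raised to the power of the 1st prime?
Convert 六 (Chinese numeral) → 6 (decimal)
Convert the 1st prime (prime index) → 2 (decimal)
Compute 6 ^ 2 = 36
36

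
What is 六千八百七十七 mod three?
Convert 六千八百七十七 (Chinese numeral) → 6×1000 + 8×100 + 7×10 + 7 = 6877 (decimal)
Convert three (English words) → 3 (decimal)
Compute 6877 mod 3 = 1
1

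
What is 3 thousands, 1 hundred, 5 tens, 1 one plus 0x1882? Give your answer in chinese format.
Convert 3 thousands, 1 hundred, 5 tens, 1 one (place-value notation) → 3×1000 + 1×100 + 5×10 + 1 = 3151 (decimal)
Convert 0x1882 (hexadecimal) → 1×4096 + 8×256 + 8×16 + 2 = 6274 (decimal)
Compute 3151 + 6274 = 9425
Convert 9425 (decimal) → 9425 = 9×1000 + 4×100 + 2×10 + 5 → 九千四百二十五 (Chinese numeral)
九千四百二十五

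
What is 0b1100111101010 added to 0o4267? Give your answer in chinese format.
Convert 0b1100111101010 (binary) → 4096 + 2048 + 256 + 128 + 64 + 32 + 8 + 2 = 6634 (decimal)
Convert 0o4267 (octal) → 4×512 + 2×64 + 6×8 + 7 = 2231 (decimal)
Compute 6634 + 2231 = 8865
Convert 8865 (decimal) → 8865 = 8×1000 + 8×100 + 6×10 + 5 → 八千八百六十五 (Chinese numeral)
八千八百六十五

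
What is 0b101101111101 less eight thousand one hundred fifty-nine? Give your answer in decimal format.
Convert 0b101101111101 (binary) → 2048 + 512 + 256 + 64 + 32 + 16 + 8 + 4 + 1 = 2941 (decimal)
Convert eight thousand one hundred fifty-nine (English words) → 8×1000 + 1×100 + 59 = 8159 (decimal)
Compute 2941 - 8159 = -5218
-5218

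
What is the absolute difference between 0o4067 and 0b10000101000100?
Convert 0o4067 (octal) → 4×512 + 6×8 + 7 = 2103 (decimal)
Convert 0b10000101000100 (binary) → 8192 + 256 + 64 + 4 = 8516 (decimal)
Compute |2103 - 8516| = 6413
6413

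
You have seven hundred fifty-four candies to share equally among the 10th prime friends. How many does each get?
Convert seven hundred fifty-four (English words) → 7×100 + 54 = 754 (decimal)
Convert the 10th prime (prime index) → 29 (decimal)
Compute 754 ÷ 29 = 26
26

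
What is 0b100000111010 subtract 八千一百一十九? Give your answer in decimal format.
Convert 0b100000111010 (binary) → 2048 + 32 + 16 + 8 + 2 = 2106 (decimal)
Convert 八千一百一十九 (Chinese numeral) → 8×1000 + 1×100 + 1×10 + 9 = 8119 (decimal)
Compute 2106 - 8119 = -6013
-6013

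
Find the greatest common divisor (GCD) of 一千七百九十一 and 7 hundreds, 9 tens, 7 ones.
Convert 一千七百九十一 (Chinese numeral) → 1×1000 + 7×100 + 9×10 + 1 = 1791 (decimal)
Convert 7 hundreds, 9 tens, 7 ones (place-value notation) → 7×100 + 9×10 + 7 = 797 (decimal)
Compute gcd(1791, 797) = 1
1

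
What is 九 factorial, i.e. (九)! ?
Convert 九 (Chinese numeral) → 9 (decimal)
Compute 9! = 362880
362880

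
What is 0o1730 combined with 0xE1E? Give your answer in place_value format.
Convert 0o1730 (octal) → 1×512 + 7×64 + 3×8 = 984 (decimal)
Convert 0xE1E (hexadecimal) → 14×256 + 1×16 + 14 = 3614 (decimal)
Compute 984 + 3614 = 4598
Convert 4598 (decimal) → 4598 = 4×1000 + 5×100 + 9×10 + 8 → 4 thousands, 5 hundreds, 9 tens, 8 ones (place-value notation)
4 thousands, 5 hundreds, 9 tens, 8 ones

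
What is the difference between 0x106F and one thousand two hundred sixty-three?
Convert 0x106F (hexadecimal) → 1×4096 + 6×16 + 15 = 4207 (decimal)
Convert one thousand two hundred sixty-three (English words) → 1×1000 + 2×100 + 63 = 1263 (decimal)
Difference: |4207 - 1263| = 2944
2944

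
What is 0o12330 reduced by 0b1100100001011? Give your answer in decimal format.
Convert 0o12330 (octal) → 1×4096 + 2×512 + 3×64 + 3×8 = 5336 (decimal)
Convert 0b1100100001011 (binary) → 4096 + 2048 + 256 + 8 + 2 + 1 = 6411 (decimal)
Compute 5336 - 6411 = -1075
-1075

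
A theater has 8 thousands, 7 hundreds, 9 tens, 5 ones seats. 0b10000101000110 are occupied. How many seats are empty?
Convert 8 thousands, 7 hundreds, 9 tens, 5 ones (place-value notation) → 8×1000 + 7×100 + 9×10 + 5 = 8795 (decimal)
Convert 0b10000101000110 (binary) → 8192 + 256 + 64 + 4 + 2 = 8518 (decimal)
Compute 8795 - 8518 = 277
277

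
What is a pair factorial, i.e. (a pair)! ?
Convert a pair (colloquial) → 2 (decimal)
Compute 2! = 2
2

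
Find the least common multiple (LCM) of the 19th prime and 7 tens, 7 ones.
Convert the 19th prime (prime index) → 67 (decimal)
Convert 7 tens, 7 ones (place-value notation) → 7×10 + 7 = 77 (decimal)
Compute lcm(67, 77) = 5159
5159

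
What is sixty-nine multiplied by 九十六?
Convert sixty-nine (English words) → 69 (decimal)
Convert 九十六 (Chinese numeral) → 9×10 + 6 = 96 (decimal)
Compute 69 × 96 = 6624
6624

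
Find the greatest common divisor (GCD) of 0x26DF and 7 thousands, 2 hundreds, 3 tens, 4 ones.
Convert 0x26DF (hexadecimal) → 2×4096 + 6×256 + 13×16 + 15 = 9951 (decimal)
Convert 7 thousands, 2 hundreds, 3 tens, 4 ones (place-value notation) → 7×1000 + 2×100 + 3×10 + 4 = 7234 (decimal)
Compute gcd(9951, 7234) = 1
1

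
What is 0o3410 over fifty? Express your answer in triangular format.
Convert 0o3410 (octal) → 3×512 + 4×64 + 1×8 = 1800 (decimal)
Convert fifty (English words) → 50 (decimal)
Compute 1800 ÷ 50 = 36
Convert 36 (decimal) → 36 = 8×9/2 → the 8th triangular number (triangular index)
the 8th triangular number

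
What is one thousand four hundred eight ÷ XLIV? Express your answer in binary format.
Convert one thousand four hundred eight (English words) → 1×1000 + 4×100 + 8 = 1408 (decimal)
Convert XLIV (Roman numeral) → 40 + 4 = 44 (decimal)
Compute 1408 ÷ 44 = 32
Convert 32 (decimal) → 0b100000 (binary)
0b100000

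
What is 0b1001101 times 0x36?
Convert 0b1001101 (binary) → 64 + 8 + 4 + 1 = 77 (decimal)
Convert 0x36 (hexadecimal) → 3×16 + 6 = 54 (decimal)
Compute 77 × 54 = 4158
4158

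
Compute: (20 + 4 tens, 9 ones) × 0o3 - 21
Convert 4 tens, 9 ones (place-value notation) → 4×10 + 9 = 49 (decimal)
Convert 0o3 (octal) → 3 (decimal)
Expression in decimal: (20 + 49) × 3 - 21
Parentheses first: 20 + 49 = 69
Multiply: 69 × 3 = 207
Subtract: 207 - 21 = 186
186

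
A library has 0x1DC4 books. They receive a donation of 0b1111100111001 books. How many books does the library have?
Convert 0x1DC4 (hexadecimal) → 1×4096 + 13×256 + 12×16 + 4 = 7620 (decimal)
Convert 0b1111100111001 (binary) → 4096 + 2048 + 1024 + 512 + 256 + 32 + 16 + 8 + 1 = 7993 (decimal)
Compute 7620 + 7993 = 15613
15613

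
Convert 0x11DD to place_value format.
Convert 0x11DD (hexadecimal) → 1×4096 + 1×256 + 13×16 + 13 = 4573 (decimal)
Convert 4573 (decimal) → 4573 = 4×1000 + 5×100 + 7×10 + 3 → 4 thousands, 5 hundreds, 7 tens, 3 ones (place-value notation)
4 thousands, 5 hundreds, 7 tens, 3 ones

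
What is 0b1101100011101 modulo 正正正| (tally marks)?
Convert 0b1101100011101 (binary) → 4096 + 2048 + 512 + 256 + 16 + 8 + 4 + 1 = 6941 (decimal)
Convert 正正正| (tally marks) → 5 + 5 + 5 + 1 = 16 (decimal)
Compute 6941 mod 16 = 13
13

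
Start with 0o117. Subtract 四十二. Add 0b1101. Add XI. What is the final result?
Convert 0o117 (octal) → 1×64 + 1×8 + 7 = 79 (decimal)
Start: 79
Convert 四十二 (Chinese numeral) → 4×10 + 2 = 42 (decimal)
79 - 42 = 37
Convert 0b1101 (binary) → 8 + 4 + 1 = 13 (decimal)
37 + 13 = 50
Convert XI (Roman numeral) → 10 + 1 = 11 (decimal)
50 + 11 = 61
61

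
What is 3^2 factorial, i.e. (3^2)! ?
Convert 3^2 (power) → 9 (decimal)
Compute 9! = 362880
362880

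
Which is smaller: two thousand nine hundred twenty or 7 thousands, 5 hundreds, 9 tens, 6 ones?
Convert two thousand nine hundred twenty (English words) → 2×1000 + 9×100 + 20 = 2920 (decimal)
Convert 7 thousands, 5 hundreds, 9 tens, 6 ones (place-value notation) → 7×1000 + 5×100 + 9×10 + 6 = 7596 (decimal)
Compare 2920 vs 7596: smaller = 2920
2920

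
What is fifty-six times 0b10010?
Convert fifty-six (English words) → 56 (decimal)
Convert 0b10010 (binary) → 16 + 2 = 18 (decimal)
Compute 56 × 18 = 1008
1008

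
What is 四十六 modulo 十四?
Convert 四十六 (Chinese numeral) → 4×10 + 6 = 46 (decimal)
Convert 十四 (Chinese numeral) → 1×10 + 4 = 14 (decimal)
Compute 46 mod 14 = 4
4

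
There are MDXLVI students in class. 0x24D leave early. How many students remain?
Convert MDXLVI (Roman numeral) → 1000 + 500 + 40 + 5 + 1 = 1546 (decimal)
Convert 0x24D (hexadecimal) → 2×256 + 4×16 + 13 = 589 (decimal)
Compute 1546 - 589 = 957
957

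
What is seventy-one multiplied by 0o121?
Convert seventy-one (English words) → 71 (decimal)
Convert 0o121 (octal) → 1×64 + 2×8 + 1 = 81 (decimal)
Compute 71 × 81 = 5751
5751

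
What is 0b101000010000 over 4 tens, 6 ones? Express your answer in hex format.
Convert 0b101000010000 (binary) → 2048 + 512 + 16 = 2576 (decimal)
Convert 4 tens, 6 ones (place-value notation) → 4×10 + 6 = 46 (decimal)
Compute 2576 ÷ 46 = 56
Convert 56 (decimal) → 56 = 3×16 + 8 → 0x38 (hexadecimal)
0x38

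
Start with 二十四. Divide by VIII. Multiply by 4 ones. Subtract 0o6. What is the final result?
Convert 二十四 (Chinese numeral) → 2×10 + 4 = 24 (decimal)
Start: 24
Convert VIII (Roman numeral) → 5 + 1 + 1 + 1 = 8 (decimal)
24 ÷ 8 = 3
Convert 4 ones (place-value notation) → 4 (decimal)
3 × 4 = 12
Convert 0o6 (octal) → 6 (decimal)
12 - 6 = 6
6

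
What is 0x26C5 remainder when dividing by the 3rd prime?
Convert 0x26C5 (hexadecimal) → 2×4096 + 6×256 + 12×16 + 5 = 9925 (decimal)
Convert the 3rd prime (prime index) → 5 (decimal)
Compute 9925 mod 5 = 0
0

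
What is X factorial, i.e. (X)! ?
Convert X (Roman numeral) → 10 (decimal)
Compute 10! = 3628800
3628800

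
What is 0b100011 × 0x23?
Convert 0b100011 (binary) → 32 + 2 + 1 = 35 (decimal)
Convert 0x23 (hexadecimal) → 2×16 + 3 = 35 (decimal)
Compute 35 × 35 = 1225
1225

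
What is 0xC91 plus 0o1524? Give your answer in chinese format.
Convert 0xC91 (hexadecimal) → 12×256 + 9×16 + 1 = 3217 (decimal)
Convert 0o1524 (octal) → 1×512 + 5×64 + 2×8 + 4 = 852 (decimal)
Compute 3217 + 852 = 4069
Convert 4069 (decimal) → 4069 = 4×1000 + 6×10 + 9 → 四千零六十九 (Chinese numeral)
四千零六十九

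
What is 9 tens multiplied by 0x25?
Convert 9 tens (place-value notation) → 9×10 = 90 (decimal)
Convert 0x25 (hexadecimal) → 2×16 + 5 = 37 (decimal)
Compute 90 × 37 = 3330
3330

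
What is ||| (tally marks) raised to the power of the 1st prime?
Convert ||| (tally marks) → 3 (decimal)
Convert the 1st prime (prime index) → 2 (decimal)
Compute 3 ^ 2 = 9
9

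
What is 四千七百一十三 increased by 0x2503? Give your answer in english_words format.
Convert 四千七百一十三 (Chinese numeral) → 4×1000 + 7×100 + 1×10 + 3 = 4713 (decimal)
Convert 0x2503 (hexadecimal) → 2×4096 + 5×256 + 3 = 9475 (decimal)
Compute 4713 + 9475 = 14188
Convert 14188 (decimal) → 14188 = 14×1000 + 1×100 + 88 → fourteen thousand one hundred eighty-eight (English words)
fourteen thousand one hundred eighty-eight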